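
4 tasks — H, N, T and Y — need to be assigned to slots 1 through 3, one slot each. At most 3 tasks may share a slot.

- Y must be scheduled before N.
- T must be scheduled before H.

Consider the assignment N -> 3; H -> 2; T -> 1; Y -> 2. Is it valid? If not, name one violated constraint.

Yes

T must be scheduled before H — holds.
At most 3 tasks may share a slot — holds.
Y must be scheduled before N — holds.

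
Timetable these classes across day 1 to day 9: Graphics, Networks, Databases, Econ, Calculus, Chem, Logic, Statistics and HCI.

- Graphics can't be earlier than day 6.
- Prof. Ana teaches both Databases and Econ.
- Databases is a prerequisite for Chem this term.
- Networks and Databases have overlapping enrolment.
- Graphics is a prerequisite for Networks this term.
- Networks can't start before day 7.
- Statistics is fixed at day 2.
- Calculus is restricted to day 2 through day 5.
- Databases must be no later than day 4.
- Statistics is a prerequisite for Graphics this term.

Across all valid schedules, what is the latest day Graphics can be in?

Graphics is available from day 6; downstream work caps Graphics at day 8.
Graphics at day 8 is achievable: Econ -> day 2, Networks -> day 9, Logic -> day 1, Calculus -> day 2, HCI -> day 1, Databases -> day 1, Statistics -> day 2, Graphics -> day 8, Chem -> day 2.

day 8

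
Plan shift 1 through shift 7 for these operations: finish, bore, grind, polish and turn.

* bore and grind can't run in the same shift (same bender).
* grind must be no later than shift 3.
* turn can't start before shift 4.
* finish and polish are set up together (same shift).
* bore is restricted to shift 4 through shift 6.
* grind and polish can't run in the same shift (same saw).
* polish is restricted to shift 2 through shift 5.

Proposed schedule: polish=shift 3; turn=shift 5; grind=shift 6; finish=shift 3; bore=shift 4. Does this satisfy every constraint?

Invalid. grind must be no later than shift 3.

grind and polish can't run in the same shift (same saw) — holds.
grind must be no later than shift 3 — violated.
turn can't start before shift 4 — holds.
bore and grind can't run in the same shift (same bender) — holds.
polish is restricted to shift 2 through shift 5 — holds.
finish and polish are set up together (same shift) — holds.
bore is restricted to shift 4 through shift 6 — holds.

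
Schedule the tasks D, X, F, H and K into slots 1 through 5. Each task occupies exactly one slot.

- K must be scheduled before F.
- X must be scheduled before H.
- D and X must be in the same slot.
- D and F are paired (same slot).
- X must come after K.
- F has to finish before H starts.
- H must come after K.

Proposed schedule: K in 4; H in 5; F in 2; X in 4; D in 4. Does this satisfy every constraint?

K must be scheduled before F — violated.
H must come after K — holds.
D and X must be in the same slot — holds.
X must be scheduled before H — holds.
D and F are paired (same slot) — violated.
F has to finish before H starts — holds.
X must come after K — violated.

No. K must be scheduled before F is not satisfied.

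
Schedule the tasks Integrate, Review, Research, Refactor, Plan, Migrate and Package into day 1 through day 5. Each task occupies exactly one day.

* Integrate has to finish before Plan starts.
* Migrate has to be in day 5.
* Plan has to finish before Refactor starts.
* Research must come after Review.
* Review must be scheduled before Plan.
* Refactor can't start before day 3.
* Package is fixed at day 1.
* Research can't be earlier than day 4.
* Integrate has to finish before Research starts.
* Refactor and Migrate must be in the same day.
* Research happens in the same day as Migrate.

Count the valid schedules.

Splitting on Integrate: it can be day 1 (6), day 2 (5), day 3 (3). Listing each branch's schedules as (Review, Research, Refactor, Plan, Migrate, Package) by day number:
Integrate=day 1: (1,5,5,2,5,1) (1,5,5,3,5,1) (1,5,5,4,5,1) (2,5,5,3,5,1) (2,5,5,4,5,1) (3,5,5,4,5,1) — 6.
Integrate=day 2: (1,5,5,3,5,1) (1,5,5,4,5,1) (2,5,5,3,5,1) (2,5,5,4,5,1) (3,5,5,4,5,1) — 5.
Integrate=day 3: (1,5,5,4,5,1) (2,5,5,4,5,1) (3,5,5,4,5,1) — 3.
Summing: 6 + 5 + 3 = 14.

14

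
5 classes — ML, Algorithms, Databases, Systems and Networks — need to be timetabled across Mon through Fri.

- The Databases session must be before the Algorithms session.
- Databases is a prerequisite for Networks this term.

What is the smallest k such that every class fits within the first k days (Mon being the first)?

2 days

The precedence chain requires at least 2 distinct days.
2 works (last occupied day: Tue): for example Networks=Tue, Algorithms=Tue, Systems=Mon, Databases=Mon, ML=Mon.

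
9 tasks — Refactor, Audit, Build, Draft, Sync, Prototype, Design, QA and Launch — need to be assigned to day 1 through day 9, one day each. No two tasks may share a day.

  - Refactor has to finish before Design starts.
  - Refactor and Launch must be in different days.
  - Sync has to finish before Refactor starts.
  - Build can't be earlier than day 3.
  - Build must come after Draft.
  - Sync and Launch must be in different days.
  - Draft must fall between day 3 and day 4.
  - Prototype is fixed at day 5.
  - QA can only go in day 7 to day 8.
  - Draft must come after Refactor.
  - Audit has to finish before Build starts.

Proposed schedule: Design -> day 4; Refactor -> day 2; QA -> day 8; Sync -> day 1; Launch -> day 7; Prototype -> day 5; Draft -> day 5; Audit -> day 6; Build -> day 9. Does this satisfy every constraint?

Refactor has to finish before Design starts — holds.
Prototype is fixed at day 5 — holds.
Draft must fall between day 3 and day 4 — violated.
Sync has to finish before Refactor starts — holds.
Build can't be earlier than day 3 — holds.
No two tasks may share a day — violated.
Build must come after Draft — holds.
Audit has to finish before Build starts — holds.
QA can only go in day 7 to day 8 — holds.
Refactor and Launch must be in different days — holds.
Sync and Launch must be in different days — holds.
Draft must come after Refactor — holds.

No — it violates: Draft must fall between day 3 and day 4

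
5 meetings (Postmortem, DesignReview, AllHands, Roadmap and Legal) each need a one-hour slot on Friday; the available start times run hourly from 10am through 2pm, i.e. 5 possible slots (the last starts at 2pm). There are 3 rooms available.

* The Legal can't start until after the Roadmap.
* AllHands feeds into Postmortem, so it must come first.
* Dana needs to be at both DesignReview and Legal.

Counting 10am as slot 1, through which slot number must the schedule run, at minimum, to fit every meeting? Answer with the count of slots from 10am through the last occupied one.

2 slots

The precedence chain requires at least 2 distinct slots.
With at most 3 per slot and 5 meetings, at least 2 slots are needed.
2 works (last occupied slot: 11am): for example DesignReview in 10am, AllHands in 10am, Postmortem in 11am, Legal in 11am, Roadmap in 10am.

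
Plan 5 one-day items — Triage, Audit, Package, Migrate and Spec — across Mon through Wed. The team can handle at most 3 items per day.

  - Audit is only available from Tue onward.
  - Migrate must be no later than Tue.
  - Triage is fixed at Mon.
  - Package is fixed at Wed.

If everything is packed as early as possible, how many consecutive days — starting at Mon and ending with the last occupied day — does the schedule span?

3

With at most 3 per day and 5 tasks, at least 2 days are needed.
Package can't be placed before Wed — that is day 3 counting from Mon — so the schedule must run through at least 3 days.
3 works (last occupied day: Wed): for example Audit in Tue; Migrate in Mon; Triage in Mon; Spec in Mon; Package in Wed.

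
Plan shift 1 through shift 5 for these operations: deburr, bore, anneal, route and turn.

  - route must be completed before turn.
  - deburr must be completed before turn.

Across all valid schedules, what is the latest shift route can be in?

Downstream work caps route at shift 4.
route at shift 4 is achievable: deburr -> shift 1, route -> shift 4, anneal -> shift 1, turn -> shift 5, bore -> shift 1.

shift 4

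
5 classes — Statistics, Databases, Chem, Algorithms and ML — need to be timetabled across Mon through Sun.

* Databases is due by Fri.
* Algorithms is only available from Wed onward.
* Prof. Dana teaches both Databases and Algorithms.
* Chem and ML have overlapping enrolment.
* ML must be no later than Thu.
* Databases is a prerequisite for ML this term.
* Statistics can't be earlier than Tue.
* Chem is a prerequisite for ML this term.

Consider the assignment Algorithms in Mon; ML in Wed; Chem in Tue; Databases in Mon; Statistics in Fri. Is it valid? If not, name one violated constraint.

Statistics can't be earlier than Tue — holds.
Databases is a prerequisite for ML this term — holds.
Algorithms is only available from Wed onward — violated.
Prof. Dana teaches both Databases and Algorithms — violated.
Databases is due by Fri — holds.
ML must be no later than Thu — holds.
Chem and ML have overlapping enrolment — holds.
Chem is a prerequisite for ML this term — holds.

No — it violates: Algorithms is only available from Wed onward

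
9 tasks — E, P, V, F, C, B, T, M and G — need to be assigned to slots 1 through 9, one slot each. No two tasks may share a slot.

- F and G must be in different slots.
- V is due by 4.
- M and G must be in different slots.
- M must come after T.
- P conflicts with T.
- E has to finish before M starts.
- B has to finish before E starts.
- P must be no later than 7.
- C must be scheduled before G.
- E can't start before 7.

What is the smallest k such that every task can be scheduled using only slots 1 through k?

The precedence chain requires at least 3 distinct slots.
With at most 1 per slot and 9 tasks, at least 9 slots are needed.
Propagating the time windows through the other constraints, M can't land before 8, so the schedule must run through at least slot 8.
9 works (last occupied slot: 9): for example C -> 3, T -> 5, M -> 8, P -> 2, G -> 6, V -> 1, E -> 7, B -> 4, F -> 9.

9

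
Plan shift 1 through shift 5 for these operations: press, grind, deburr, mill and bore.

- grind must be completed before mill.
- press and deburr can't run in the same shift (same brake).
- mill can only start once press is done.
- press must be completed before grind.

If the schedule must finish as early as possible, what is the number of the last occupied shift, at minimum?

The precedence chain requires at least 3 distinct shifts.
3 works (last occupied shift: shift 3): for example press=shift 1; deburr=shift 2; grind=shift 2; mill=shift 3; bore=shift 1.

shift 3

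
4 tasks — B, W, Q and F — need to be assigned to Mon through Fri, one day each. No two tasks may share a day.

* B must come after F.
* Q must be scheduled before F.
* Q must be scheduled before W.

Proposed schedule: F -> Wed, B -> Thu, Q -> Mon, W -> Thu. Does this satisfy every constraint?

No two tasks may share a day — violated.
Q must be scheduled before W — holds.
B must come after F — holds.
Q must be scheduled before F — holds.

No. No two tasks may share a day is not satisfied.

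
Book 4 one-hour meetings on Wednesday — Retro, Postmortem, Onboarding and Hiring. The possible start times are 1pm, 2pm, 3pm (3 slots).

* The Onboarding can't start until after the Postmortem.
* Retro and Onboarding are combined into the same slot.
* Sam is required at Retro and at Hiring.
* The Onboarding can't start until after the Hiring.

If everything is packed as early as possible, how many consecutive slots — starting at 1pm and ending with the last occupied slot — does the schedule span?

2

The precedence chain requires at least 2 distinct slots.
2 works (last occupied slot: 2pm): for example Postmortem in 1pm, Retro in 2pm, Hiring in 1pm, Onboarding in 2pm.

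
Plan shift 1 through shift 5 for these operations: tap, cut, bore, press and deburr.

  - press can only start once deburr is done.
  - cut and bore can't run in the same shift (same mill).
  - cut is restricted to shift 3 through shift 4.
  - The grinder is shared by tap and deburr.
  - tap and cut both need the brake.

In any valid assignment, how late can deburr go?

shift 4

Downstream work caps deburr at shift 4.
deburr at shift 4 is achievable: deburr -> shift 4; cut -> shift 3; bore -> shift 1; tap -> shift 1; press -> shift 5.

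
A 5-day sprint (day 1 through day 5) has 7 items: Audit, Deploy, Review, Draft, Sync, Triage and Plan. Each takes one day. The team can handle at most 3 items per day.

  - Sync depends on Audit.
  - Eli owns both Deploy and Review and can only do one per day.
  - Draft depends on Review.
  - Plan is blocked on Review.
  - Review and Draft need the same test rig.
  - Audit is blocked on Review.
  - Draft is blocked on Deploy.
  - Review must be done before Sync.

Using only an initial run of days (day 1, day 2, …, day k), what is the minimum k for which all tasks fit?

3

The precedence chain requires at least 3 distinct days.
With at most 3 per day and 7 tasks, at least 3 days are needed.
3 works (last occupied day: day 3): for example Deploy=day 2; Plan=day 2; Review=day 1; Draft=day 3; Triage=day 1; Sync=day 3; Audit=day 2.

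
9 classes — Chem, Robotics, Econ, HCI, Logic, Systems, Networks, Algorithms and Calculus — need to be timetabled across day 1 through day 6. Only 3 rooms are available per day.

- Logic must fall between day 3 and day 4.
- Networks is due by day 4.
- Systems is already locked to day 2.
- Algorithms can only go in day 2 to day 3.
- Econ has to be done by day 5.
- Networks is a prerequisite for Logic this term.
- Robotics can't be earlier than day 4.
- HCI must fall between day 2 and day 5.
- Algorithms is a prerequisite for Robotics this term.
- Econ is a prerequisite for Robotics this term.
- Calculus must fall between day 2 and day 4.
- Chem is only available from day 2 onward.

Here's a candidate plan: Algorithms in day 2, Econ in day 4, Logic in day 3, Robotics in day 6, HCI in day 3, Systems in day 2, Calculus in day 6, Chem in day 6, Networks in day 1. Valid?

No. Calculus must fall between day 2 and day 4 is not satisfied.

Networks is a prerequisite for Logic this term — holds.
Econ is a prerequisite for Robotics this term — holds.
Systems is already locked to day 2 — holds.
Logic must fall between day 3 and day 4 — holds.
Only 3 rooms are available per day — holds.
Calculus must fall between day 2 and day 4 — violated.
Chem is only available from day 2 onward — holds.
Algorithms can only go in day 2 to day 3 — holds.
Networks is due by day 4 — holds.
Robotics can't be earlier than day 4 — holds.
HCI must fall between day 2 and day 5 — holds.
Econ has to be done by day 5 — holds.
Algorithms is a prerequisite for Robotics this term — holds.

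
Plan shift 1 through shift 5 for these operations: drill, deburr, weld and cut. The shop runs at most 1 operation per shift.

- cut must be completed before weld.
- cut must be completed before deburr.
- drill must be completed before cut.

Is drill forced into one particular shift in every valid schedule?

drill can be shift 1 (e.g. cut -> shift 2, drill -> shift 1, weld -> shift 4, deburr -> shift 3) or shift 2 (e.g. cut=shift 3, weld=shift 5, deburr=shift 4, drill=shift 2).

No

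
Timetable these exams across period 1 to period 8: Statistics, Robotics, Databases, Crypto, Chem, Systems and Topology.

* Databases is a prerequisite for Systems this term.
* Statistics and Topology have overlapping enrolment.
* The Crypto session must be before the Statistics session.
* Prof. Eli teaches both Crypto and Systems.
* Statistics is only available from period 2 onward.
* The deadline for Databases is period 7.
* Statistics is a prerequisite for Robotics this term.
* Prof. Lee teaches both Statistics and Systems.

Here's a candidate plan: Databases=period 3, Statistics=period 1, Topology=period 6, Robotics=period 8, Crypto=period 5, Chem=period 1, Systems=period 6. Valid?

Invalid. The Crypto session must be before the Statistics session.

Prof. Eli teaches both Crypto and Systems — holds.
Statistics is a prerequisite for Robotics this term — holds.
Statistics and Topology have overlapping enrolment — holds.
The Crypto session must be before the Statistics session — violated.
Statistics is only available from period 2 onward — violated.
Databases is a prerequisite for Systems this term — holds.
Prof. Lee teaches both Statistics and Systems — holds.
The deadline for Databases is period 7 — holds.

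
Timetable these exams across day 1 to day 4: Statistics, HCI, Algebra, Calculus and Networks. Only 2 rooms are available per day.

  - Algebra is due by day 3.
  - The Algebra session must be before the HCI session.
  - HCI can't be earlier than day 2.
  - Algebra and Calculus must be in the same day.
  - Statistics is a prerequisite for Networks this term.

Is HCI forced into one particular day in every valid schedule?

HCI can be day 2 (e.g. Statistics=day 2; HCI=day 2; Calculus=day 1; Algebra=day 1; Networks=day 3) or day 3 (e.g. Statistics in day 2, Calculus in day 1, Networks in day 3, HCI in day 3, Algebra in day 1).

No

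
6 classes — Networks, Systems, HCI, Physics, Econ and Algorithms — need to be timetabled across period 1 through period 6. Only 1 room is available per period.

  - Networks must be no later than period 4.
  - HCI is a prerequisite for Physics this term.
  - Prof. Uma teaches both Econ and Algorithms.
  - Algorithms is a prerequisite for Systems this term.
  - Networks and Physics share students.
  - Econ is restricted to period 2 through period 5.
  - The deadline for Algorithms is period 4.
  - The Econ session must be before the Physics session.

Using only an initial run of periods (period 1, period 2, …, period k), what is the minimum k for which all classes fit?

6 periods

The precedence chain requires at least 2 distinct periods.
With at most 1 per period and 6 classes, at least 6 periods are needed.
Propagating the time windows through the other constraints, Physics can't land before period 3, so the schedule must run through at least period 3.
6 works (last occupied period: period 6): for example HCI=period 4; Physics=period 5; Econ=period 2; Networks=period 3; Systems=period 6; Algorithms=period 1.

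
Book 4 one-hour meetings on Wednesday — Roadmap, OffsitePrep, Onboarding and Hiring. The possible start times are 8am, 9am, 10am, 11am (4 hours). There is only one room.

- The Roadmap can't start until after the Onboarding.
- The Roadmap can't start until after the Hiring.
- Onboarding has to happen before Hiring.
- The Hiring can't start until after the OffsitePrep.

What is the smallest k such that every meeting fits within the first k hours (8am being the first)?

4 hours

The precedence chain requires at least 3 distinct hours.
With at most 1 per hour and 4 meetings, at least 4 hours are needed.
4 works (last occupied hour: 11am): for example Onboarding=8am; Roadmap=11am; Hiring=10am; OffsitePrep=9am.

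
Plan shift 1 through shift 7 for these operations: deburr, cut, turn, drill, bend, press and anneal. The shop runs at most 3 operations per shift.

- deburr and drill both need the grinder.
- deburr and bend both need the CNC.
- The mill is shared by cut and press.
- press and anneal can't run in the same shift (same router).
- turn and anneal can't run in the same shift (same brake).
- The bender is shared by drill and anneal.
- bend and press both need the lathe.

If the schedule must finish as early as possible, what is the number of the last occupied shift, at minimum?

With at most 3 per shift and 7 operations, at least 3 shifts are needed.
3 works (last occupied shift: shift 3): for example deburr=shift 1, anneal=shift 3, drill=shift 2, bend=shift 3, cut=shift 1, press=shift 2, turn=shift 1.

shift 3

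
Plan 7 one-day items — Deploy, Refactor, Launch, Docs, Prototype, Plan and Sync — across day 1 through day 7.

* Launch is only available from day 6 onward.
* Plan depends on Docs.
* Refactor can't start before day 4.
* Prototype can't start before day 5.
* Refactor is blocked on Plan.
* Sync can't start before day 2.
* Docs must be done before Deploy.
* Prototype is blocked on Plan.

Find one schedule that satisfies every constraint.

Prototype=day 5; Sync=day 2; Launch=day 6; Plan=day 2; Refactor=day 4; Deploy=day 2; Docs=day 1

Checking: Docs(day 1) before Plan(day 2); Plan(day 2) before Refactor(day 4); Plan(day 2) before Prototype(day 5); Docs(day 1) before Deploy(day 2); Refactor=day 4 in [day 4,day 7]; Prototype=day 5 in [day 5,day 7]; Sync=day 2 in [day 2,day 7]; Launch=day 6 in [day 6,day 7].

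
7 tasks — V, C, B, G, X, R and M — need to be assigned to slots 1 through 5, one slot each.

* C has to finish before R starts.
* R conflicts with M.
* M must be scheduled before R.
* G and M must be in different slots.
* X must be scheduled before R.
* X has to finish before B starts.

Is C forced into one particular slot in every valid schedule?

C can be 1 (e.g. C in 1, B in 2, R in 2, V in 1, X in 1, M in 1, G in 2) or 2 (e.g. C -> 2; G -> 2; B -> 2; X -> 1; M -> 1; V -> 1; R -> 3).

No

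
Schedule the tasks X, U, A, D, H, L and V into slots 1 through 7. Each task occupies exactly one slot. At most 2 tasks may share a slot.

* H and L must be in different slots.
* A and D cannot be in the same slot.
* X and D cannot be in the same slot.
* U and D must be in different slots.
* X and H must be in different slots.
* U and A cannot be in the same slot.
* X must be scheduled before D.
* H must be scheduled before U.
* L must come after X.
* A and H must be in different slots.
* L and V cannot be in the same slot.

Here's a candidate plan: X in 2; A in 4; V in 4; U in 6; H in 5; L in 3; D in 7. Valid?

Yes

U and D must be in different slots — holds.
H must be scheduled before U — holds.
L must come after X — holds.
A and D cannot be in the same slot — holds.
U and A cannot be in the same slot — holds.
A and H must be in different slots — holds.
At most 2 tasks may share a slot — holds.
H and L must be in different slots — holds.
L and V cannot be in the same slot — holds.
X and D cannot be in the same slot — holds.
X and H must be in different slots — holds.
X must be scheduled before D — holds.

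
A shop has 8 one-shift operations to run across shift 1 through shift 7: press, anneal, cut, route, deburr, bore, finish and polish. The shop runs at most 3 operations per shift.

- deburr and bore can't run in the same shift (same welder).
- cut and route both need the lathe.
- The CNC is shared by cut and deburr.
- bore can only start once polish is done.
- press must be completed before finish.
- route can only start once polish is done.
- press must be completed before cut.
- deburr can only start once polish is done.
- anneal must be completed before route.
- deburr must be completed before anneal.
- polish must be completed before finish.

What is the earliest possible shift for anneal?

shift 3

Precedence pushes anneal to at least shift 3; downstream work caps anneal at shift 6.
anneal at shift 3 is achievable: route in shift 4; deburr in shift 2; finish in shift 2; anneal in shift 3; press in shift 1; polish in shift 1; bore in shift 3; cut in shift 3.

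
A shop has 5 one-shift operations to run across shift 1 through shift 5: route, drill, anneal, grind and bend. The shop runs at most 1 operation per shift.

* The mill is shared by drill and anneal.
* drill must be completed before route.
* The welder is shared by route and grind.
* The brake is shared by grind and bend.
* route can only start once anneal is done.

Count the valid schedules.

Splitting on route: it can be shift 3 (4), shift 4 (12), shift 5 (24). Listing each branch's schedules as (drill, anneal, grind, bend) by shift number:
route=shift 3: (1,2,4,5) (1,2,5,4) (2,1,4,5) (2,1,5,4) — 4.
route=shift 4: (1,2,3,5) (1,2,5,3) (1,3,2,5) (1,3,5,2) (2,1,3,5) (2,1,5,3) (2,3,1,5) (2,3,5,1) (3,1,2,5) (3,1,5,2) (3,2,1,5) (3,2,5,1) — 12.
route=shift 5: (1,2,3,4) (1,2,4,3) (1,3,2,4) (1,3,4,2) (1,4,2,3) (1,4,3,2) (2,1,3,4) (2,1,4,3) (2,3,1,4) (2,3,4,1) (2,4,1,3) (2,4,3,1) (3,1,2,4) (3,1,4,2) (3,2,1,4) (3,2,4,1) (3,4,1,2) (3,4,2,1) (4,1,2,3) (4,1,3,2) (4,2,1,3) (4,2,3,1) (4,3,1,2) (4,3,2,1) — 24.
Summing: 4 + 12 + 24 = 40.

40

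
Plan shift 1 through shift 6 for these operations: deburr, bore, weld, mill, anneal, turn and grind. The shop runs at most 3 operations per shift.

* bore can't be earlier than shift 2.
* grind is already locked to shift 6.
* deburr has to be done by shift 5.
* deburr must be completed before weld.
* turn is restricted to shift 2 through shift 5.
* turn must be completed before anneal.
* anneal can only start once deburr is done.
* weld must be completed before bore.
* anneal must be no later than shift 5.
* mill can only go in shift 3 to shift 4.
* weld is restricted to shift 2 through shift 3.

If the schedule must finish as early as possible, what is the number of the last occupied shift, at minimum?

The precedence chain requires at least 3 distinct shifts.
With at most 3 per shift and 7 operations, at least 3 shifts are needed.
grind can't be placed before shift 6, so the schedule must run through at least shift 6.
6 works (last occupied shift: shift 6): for example turn=shift 2; mill=shift 3; grind=shift 6; anneal=shift 3; bore=shift 3; weld=shift 2; deburr=shift 1.

shift 6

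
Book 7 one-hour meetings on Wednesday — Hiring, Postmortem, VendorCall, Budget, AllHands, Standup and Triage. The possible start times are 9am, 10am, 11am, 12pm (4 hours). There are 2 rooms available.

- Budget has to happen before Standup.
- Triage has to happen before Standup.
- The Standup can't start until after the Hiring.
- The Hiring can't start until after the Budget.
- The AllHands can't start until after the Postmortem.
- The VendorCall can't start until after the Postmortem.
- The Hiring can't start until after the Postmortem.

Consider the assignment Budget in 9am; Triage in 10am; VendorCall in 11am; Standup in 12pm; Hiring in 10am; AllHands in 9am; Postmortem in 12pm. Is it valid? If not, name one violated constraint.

No — it violates: The AllHands can't start until after the Postmortem

Budget has to happen before Standup — holds.
The AllHands can't start until after the Postmortem — violated.
The Hiring can't start until after the Postmortem — violated.
The Standup can't start until after the Hiring — holds.
The Hiring can't start until after the Budget — holds.
There are 2 rooms available — holds.
Triage has to happen before Standup — holds.
The VendorCall can't start until after the Postmortem — violated.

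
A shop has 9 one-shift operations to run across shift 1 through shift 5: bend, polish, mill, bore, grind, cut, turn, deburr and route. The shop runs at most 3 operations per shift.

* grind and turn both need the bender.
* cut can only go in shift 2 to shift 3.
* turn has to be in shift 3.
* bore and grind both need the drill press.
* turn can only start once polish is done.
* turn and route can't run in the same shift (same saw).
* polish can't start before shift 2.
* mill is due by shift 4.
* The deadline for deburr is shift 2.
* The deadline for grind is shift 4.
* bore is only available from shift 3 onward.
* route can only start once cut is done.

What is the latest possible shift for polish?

Polish is available from shift 2; downstream work caps polish at shift 2.
polish at shift 2 is achievable: cut=shift 2, bend=shift 2, route=shift 4, turn=shift 3, mill=shift 1, deburr=shift 1, bore=shift 3, grind=shift 1, polish=shift 2.

shift 2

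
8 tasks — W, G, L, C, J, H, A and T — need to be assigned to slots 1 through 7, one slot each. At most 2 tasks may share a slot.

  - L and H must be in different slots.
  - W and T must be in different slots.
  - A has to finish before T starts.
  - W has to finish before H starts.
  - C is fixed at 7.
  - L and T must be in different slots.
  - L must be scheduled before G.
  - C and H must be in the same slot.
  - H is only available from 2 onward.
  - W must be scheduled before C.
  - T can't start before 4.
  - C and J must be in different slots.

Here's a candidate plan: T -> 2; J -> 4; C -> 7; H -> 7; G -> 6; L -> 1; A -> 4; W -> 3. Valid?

Invalid. T can't start before 4.

C and J must be in different slots — holds.
L must be scheduled before G — holds.
H is only available from 2 onward — holds.
T can't start before 4 — violated.
L and H must be in different slots — holds.
C and H must be in the same slot — holds.
W has to finish before H starts — holds.
W and T must be in different slots — holds.
W must be scheduled before C — holds.
A has to finish before T starts — violated.
L and T must be in different slots — holds.
C is fixed at 7 — holds.
At most 2 tasks may share a slot — holds.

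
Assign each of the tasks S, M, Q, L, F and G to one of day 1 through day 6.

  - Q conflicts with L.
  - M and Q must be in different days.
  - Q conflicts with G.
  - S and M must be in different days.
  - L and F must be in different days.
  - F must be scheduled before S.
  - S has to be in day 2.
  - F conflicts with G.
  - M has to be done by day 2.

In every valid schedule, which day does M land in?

M's window is day 1–day 2.
S is fixed at day 2, and M can't share a day with S.
So M must be day 1.

day 1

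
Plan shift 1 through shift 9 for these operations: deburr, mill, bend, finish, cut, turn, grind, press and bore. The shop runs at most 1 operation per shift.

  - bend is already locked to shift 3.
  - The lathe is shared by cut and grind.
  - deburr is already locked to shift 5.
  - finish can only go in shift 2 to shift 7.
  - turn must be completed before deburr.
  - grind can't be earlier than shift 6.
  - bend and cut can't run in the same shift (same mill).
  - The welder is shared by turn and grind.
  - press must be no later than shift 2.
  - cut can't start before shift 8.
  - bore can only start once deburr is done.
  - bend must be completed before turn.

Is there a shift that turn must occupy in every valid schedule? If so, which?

bend is fixed at shift 3 and must come before turn, so turn is at least shift 4.
deburr is fixed at shift 5 and must come after turn, so turn is at most shift 4.
So turn must be shift 4.

shift 4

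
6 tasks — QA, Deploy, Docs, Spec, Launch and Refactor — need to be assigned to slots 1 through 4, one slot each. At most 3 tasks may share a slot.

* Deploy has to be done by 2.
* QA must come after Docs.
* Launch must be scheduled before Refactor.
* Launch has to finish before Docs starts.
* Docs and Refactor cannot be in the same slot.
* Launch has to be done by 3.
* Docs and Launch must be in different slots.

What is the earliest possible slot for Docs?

Precedence pushes Docs to at least 2; downstream work caps Docs at 3.
Docs at 2 is achievable: Deploy=1; QA=3; Launch=1; Refactor=3; Spec=1; Docs=2.

2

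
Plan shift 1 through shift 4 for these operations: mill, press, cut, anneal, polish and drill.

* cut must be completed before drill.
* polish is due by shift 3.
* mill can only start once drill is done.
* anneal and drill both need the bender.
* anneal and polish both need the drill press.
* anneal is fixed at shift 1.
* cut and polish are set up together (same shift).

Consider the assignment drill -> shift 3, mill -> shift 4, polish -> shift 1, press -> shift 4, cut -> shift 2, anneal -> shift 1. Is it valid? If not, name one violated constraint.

polish is due by shift 3 — holds.
anneal and polish both need the drill press — violated.
anneal and drill both need the bender — holds.
anneal is fixed at shift 1 — holds.
cut and polish are set up together (same shift) — violated.
cut must be completed before drill — holds.
mill can only start once drill is done — holds.

No — it violates: anneal and polish both need the drill press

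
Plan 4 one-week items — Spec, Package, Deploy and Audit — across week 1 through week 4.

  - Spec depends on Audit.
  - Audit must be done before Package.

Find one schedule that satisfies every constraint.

Audit in week 1, Spec in week 2, Package in week 2, Deploy in week 1

Checking: Audit(week 1) before Package(week 2); Audit(week 1) before Spec(week 2).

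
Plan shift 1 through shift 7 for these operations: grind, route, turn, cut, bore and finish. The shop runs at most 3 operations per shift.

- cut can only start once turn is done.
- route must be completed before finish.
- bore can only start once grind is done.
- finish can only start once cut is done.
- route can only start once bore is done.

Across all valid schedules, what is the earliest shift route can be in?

shift 3

Precedence pushes route to at least shift 3; downstream work caps route at shift 6.
route at shift 3 is achievable: cut=shift 2; route=shift 3; finish=shift 4; grind=shift 1; turn=shift 1; bore=shift 2.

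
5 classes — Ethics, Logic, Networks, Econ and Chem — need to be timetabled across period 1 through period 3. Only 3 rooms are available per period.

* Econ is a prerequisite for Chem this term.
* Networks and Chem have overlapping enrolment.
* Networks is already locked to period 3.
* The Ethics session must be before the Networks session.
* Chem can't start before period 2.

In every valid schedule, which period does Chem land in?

Chem's window is period 2–period 3.
Networks is fixed at period 3, and Chem can't share a period with Networks.
So Chem must be period 2.

period 2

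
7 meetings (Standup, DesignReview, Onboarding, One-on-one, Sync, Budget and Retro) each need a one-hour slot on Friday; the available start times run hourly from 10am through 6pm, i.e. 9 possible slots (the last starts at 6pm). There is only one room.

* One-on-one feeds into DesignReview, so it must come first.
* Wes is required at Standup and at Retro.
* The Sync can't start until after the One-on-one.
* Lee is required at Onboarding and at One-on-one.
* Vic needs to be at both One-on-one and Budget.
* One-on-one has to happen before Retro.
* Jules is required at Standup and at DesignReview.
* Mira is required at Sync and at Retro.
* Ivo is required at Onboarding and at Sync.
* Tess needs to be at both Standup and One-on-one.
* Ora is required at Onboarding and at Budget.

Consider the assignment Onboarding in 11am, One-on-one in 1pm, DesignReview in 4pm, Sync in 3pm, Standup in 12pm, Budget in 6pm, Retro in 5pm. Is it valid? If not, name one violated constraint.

Valid

Ora is required at Onboarding and at Budget — holds.
Mira is required at Sync and at Retro — holds.
Jules is required at Standup and at DesignReview — holds.
Tess needs to be at both Standup and One-on-one — holds.
One-on-one feeds into DesignReview, so it must come first — holds.
The Sync can't start until after the One-on-one — holds.
Ivo is required at Onboarding and at Sync — holds.
There is only one room — holds.
Lee is required at Onboarding and at One-on-one — holds.
One-on-one has to happen before Retro — holds.
Wes is required at Standup and at Retro — holds.
Vic needs to be at both One-on-one and Budget — holds.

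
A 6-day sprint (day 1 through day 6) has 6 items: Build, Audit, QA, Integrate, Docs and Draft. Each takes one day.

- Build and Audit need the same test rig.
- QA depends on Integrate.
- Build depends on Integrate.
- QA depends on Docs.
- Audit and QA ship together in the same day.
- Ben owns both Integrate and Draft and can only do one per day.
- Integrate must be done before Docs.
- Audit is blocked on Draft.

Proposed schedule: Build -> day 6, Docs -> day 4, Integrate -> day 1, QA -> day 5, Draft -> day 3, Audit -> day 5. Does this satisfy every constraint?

Audit is blocked on Draft — holds.
Build depends on Integrate — holds.
Audit and QA ship together in the same day — holds.
QA depends on Integrate — holds.
QA depends on Docs — holds.
Ben owns both Integrate and Draft and can only do one per day — holds.
Integrate must be done before Docs — holds.
Build and Audit need the same test rig — holds.

Valid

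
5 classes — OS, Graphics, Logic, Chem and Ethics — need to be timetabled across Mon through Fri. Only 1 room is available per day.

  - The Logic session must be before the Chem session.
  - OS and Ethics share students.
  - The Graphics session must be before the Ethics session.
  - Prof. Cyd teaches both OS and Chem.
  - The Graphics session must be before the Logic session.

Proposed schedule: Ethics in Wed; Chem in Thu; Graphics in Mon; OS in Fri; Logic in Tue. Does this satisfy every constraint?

The Graphics session must be before the Ethics session — holds.
The Logic session must be before the Chem session — holds.
The Graphics session must be before the Logic session — holds.
Prof. Cyd teaches both OS and Chem — holds.
OS and Ethics share students — holds.
Only 1 room is available per day — holds.

Yes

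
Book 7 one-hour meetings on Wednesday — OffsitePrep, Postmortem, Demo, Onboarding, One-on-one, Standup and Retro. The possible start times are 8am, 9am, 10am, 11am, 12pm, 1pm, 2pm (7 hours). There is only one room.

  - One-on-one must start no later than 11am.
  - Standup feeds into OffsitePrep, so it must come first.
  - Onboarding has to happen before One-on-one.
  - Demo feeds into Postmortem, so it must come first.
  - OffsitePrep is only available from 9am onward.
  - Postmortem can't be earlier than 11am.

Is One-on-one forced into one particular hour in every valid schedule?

No

One-on-one can be 9am (e.g. Onboarding=8am; Retro=2pm; Postmortem=11am; One-on-one=9am; Demo=10am; Standup=12pm; OffsitePrep=1pm) or 10am (e.g. Demo=8am; Standup=12pm; OffsitePrep=1pm; One-on-one=10am; Postmortem=11am; Retro=2pm; Onboarding=9am).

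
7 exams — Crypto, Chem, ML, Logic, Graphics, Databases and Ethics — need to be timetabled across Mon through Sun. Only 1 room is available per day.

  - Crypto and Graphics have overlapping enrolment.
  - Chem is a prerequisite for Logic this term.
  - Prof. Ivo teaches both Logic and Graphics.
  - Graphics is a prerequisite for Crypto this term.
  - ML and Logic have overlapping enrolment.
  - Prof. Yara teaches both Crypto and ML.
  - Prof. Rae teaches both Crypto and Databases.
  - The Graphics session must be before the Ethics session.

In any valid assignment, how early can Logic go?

Precedence pushes Logic to at least Tue.
Logic at Tue is achievable: Logic=Tue, Graphics=Wed, Databases=Sun, Ethics=Fri, ML=Sat, Chem=Mon, Crypto=Thu.

Tue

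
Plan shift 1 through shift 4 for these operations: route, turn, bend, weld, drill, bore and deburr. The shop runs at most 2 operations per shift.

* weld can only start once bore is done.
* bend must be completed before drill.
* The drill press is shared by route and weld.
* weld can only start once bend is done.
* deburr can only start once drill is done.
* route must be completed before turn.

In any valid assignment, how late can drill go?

Precedence pushes drill to at least shift 2; downstream work caps drill at shift 3.
drill at shift 3 is achievable: bend in shift 1; turn in shift 4; deburr in shift 4; weld in shift 2; drill in shift 3; route in shift 3; bore in shift 1.

shift 3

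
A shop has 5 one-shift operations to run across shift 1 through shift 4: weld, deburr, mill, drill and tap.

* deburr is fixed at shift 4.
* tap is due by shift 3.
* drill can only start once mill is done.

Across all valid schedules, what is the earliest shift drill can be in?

shift 2

Precedence pushes drill to at least shift 2.
drill at shift 2 is achievable: deburr in shift 4, drill in shift 2, mill in shift 1, tap in shift 1, weld in shift 1.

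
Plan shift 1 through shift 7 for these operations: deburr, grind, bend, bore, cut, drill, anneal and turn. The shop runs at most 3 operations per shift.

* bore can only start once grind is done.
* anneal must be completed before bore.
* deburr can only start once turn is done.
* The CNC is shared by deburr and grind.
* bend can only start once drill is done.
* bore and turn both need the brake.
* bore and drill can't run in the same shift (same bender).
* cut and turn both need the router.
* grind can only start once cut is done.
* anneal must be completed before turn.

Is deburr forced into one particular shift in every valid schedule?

No

deburr can be shift 3 (e.g. drill in shift 1, cut in shift 1, anneal in shift 1, grind in shift 2, bore in shift 3, turn in shift 2, bend in shift 2, deburr in shift 3) or shift 4 (e.g. grind -> shift 2, cut -> shift 1, turn -> shift 2, deburr -> shift 4, anneal -> shift 1, bore -> shift 3, drill -> shift 1, bend -> shift 2).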